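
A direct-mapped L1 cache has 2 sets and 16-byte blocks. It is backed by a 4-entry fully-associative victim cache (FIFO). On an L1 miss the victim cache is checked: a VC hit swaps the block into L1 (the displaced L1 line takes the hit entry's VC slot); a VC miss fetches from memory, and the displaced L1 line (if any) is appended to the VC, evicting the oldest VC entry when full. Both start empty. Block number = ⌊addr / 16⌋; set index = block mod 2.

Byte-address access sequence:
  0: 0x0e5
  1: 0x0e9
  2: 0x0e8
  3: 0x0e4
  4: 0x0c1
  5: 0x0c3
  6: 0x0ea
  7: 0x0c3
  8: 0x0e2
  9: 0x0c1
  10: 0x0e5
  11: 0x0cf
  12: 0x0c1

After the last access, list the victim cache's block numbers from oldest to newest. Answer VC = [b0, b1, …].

VC = [14]

#0 0xe5→b14/s0 MISS; vc=[]
#1 0xe9→b14/s0 L1-HIT; vc=[]
#2 0xe8→b14/s0 L1-HIT; vc=[]
#3 0xe4→b14/s0 L1-HIT; vc=[]
#4 0xc1→b12/s0 MISS; vc=[14]
#5 0xc3→b12/s0 L1-HIT; vc=[14]
#6 0xea→b14/s0 VC-HIT; vc=[12]
#7 0xc3→b12/s0 VC-HIT; vc=[14]
#8 0xe2→b14/s0 VC-HIT; vc=[12]
#9 0xc1→b12/s0 VC-HIT; vc=[14]
#10 0xe5→b14/s0 VC-HIT; vc=[12]
#11 0xcf→b12/s0 VC-HIT; vc=[14]
#12 0xc1→b12/s0 L1-HIT; vc=[14]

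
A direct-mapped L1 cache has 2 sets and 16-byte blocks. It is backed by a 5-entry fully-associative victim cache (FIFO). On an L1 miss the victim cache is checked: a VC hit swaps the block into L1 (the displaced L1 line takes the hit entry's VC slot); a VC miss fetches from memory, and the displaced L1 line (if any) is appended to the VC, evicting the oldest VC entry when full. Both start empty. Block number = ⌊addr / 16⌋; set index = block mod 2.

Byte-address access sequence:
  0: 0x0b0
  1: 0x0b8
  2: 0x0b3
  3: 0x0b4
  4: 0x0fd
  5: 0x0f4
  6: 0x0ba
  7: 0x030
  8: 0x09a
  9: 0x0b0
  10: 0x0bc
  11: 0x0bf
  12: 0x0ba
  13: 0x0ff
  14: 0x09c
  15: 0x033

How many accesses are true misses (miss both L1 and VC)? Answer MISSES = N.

#0 0xb0→b11/s1 MISS; vc=[]
#1 0xb8→b11/s1 L1-HIT; vc=[]
#2 0xb3→b11/s1 L1-HIT; vc=[]
#3 0xb4→b11/s1 L1-HIT; vc=[]
#4 0xfd→b15/s1 MISS; vc=[11]
#5 0xf4→b15/s1 L1-HIT; vc=[11]
#6 0xba→b11/s1 VC-HIT; vc=[15]
#7 0x30→b3/s1 MISS; vc=[15,11]
#8 0x9a→b9/s1 MISS; vc=[15,11,3]
#9 0xb0→b11/s1 VC-HIT; vc=[15,9,3]
#10 0xbc→b11/s1 L1-HIT; vc=[15,9,3]
#11 0xbf→b11/s1 L1-HIT; vc=[15,9,3]
#12 0xba→b11/s1 L1-HIT; vc=[15,9,3]
#13 0xff→b15/s1 VC-HIT; vc=[11,9,3]
#14 0x9c→b9/s1 VC-HIT; vc=[11,15,3]
#15 0x33→b3/s1 VC-HIT; vc=[11,15,9]

MISSES = 4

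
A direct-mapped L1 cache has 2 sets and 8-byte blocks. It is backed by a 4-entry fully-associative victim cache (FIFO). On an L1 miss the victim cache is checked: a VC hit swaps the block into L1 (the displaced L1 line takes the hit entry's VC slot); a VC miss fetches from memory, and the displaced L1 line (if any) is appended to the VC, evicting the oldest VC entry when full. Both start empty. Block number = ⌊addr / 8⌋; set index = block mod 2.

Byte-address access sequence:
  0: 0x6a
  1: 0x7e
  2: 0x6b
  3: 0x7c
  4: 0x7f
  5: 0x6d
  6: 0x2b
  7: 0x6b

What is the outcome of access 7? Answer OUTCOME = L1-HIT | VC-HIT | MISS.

OUTCOME = VC-HIT

0: 0x6a (blk 13, set 1) → MISS  vc=[]
1: 0x7e (blk 15, set 1) → MISS  vc=[13]
2: 0x6b (blk 13, set 1) → VC-HIT  vc=[15]
3: 0x7c (blk 15, set 1) → VC-HIT  vc=[13]
4: 0x7f (blk 15, set 1) → L1-HIT  vc=[13]
5: 0x6d (blk 13, set 1) → VC-HIT  vc=[15]
6: 0x2b (blk 5, set 1) → MISS  vc=[15, 13]
7: 0x6b (blk 13, set 1) → VC-HIT  vc=[15, 5]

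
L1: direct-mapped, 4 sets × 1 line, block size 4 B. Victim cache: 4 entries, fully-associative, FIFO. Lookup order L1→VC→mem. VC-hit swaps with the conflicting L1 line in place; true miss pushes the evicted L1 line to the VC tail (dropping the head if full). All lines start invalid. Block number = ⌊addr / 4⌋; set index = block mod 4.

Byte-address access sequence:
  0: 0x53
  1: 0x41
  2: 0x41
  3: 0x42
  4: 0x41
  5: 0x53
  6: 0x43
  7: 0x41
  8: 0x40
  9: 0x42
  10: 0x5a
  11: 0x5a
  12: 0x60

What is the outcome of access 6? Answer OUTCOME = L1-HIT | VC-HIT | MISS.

OUTCOME = VC-HIT

  [0] addr=0x53 blk=20 s=0: MISS | VC []
  [1] addr=0x41 blk=16 s=0: MISS | VC [20]
  [2] addr=0x41 blk=16 s=0: L1-HIT | VC [20]
  [3] addr=0x42 blk=16 s=0: L1-HIT | VC [20]
  [4] addr=0x41 blk=16 s=0: L1-HIT | VC [20]
  [5] addr=0x53 blk=20 s=0: VC-HIT | VC [16]
  [6] addr=0x43 blk=16 s=0: VC-HIT | VC [20]
  [7] addr=0x41 blk=16 s=0: L1-HIT | VC [20]
  [8] addr=0x40 blk=16 s=0: L1-HIT | VC [20]
  [9] addr=0x42 blk=16 s=0: L1-HIT | VC [20]
  [10] addr=0x5a blk=22 s=2: MISS | VC [20]
  [11] addr=0x5a blk=22 s=2: L1-HIT | VC [20]
  [12] addr=0x60 blk=24 s=0: MISS | VC [20, 16]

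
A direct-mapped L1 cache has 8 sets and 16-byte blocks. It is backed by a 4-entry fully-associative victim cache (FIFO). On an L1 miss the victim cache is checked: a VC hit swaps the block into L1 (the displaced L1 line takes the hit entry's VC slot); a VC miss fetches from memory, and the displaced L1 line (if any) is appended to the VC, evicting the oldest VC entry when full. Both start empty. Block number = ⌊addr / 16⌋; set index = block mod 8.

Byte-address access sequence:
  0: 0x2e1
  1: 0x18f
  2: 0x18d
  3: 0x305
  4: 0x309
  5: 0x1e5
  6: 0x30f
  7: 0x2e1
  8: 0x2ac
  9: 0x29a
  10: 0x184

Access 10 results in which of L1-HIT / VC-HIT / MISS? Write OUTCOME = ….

  [0] addr=0x2e1 blk=46 s=6: MISS | VC []
  [1] addr=0x18f blk=24 s=0: MISS | VC []
  [2] addr=0x18d blk=24 s=0: L1-HIT | VC []
  [3] addr=0x305 blk=48 s=0: MISS | VC [24]
  [4] addr=0x309 blk=48 s=0: L1-HIT | VC [24]
  [5] addr=0x1e5 blk=30 s=6: MISS | VC [24, 46]
  [6] addr=0x30f blk=48 s=0: L1-HIT | VC [24, 46]
  [7] addr=0x2e1 blk=46 s=6: VC-HIT | VC [24, 30]
  [8] addr=0x2ac blk=42 s=2: MISS | VC [24, 30]
  [9] addr=0x29a blk=41 s=1: MISS | VC [24, 30]
  [10] addr=0x184 blk=24 s=0: VC-HIT | VC [48, 30]

OUTCOME = VC-HIT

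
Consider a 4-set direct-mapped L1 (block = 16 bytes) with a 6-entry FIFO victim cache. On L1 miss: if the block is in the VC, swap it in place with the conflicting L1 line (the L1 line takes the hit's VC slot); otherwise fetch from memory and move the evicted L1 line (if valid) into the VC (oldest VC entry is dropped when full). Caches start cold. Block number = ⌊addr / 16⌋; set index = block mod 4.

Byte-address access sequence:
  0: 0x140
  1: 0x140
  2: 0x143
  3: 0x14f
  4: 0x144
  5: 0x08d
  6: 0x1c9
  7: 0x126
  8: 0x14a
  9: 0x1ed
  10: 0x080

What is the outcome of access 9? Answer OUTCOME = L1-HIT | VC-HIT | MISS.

0: 0x140 (blk 20, set 0) → MISS  vc=[]
1: 0x140 (blk 20, set 0) → L1-HIT  vc=[]
2: 0x143 (blk 20, set 0) → L1-HIT  vc=[]
3: 0x14f (blk 20, set 0) → L1-HIT  vc=[]
4: 0x144 (blk 20, set 0) → L1-HIT  vc=[]
5: 0x8d (blk 8, set 0) → MISS  vc=[20]
6: 0x1c9 (blk 28, set 0) → MISS  vc=[20, 8]
7: 0x126 (blk 18, set 2) → MISS  vc=[20, 8]
8: 0x14a (blk 20, set 0) → VC-HIT  vc=[28, 8]
9: 0x1ed (blk 30, set 2) → MISS  vc=[28, 8, 18]
10: 0x80 (blk 8, set 0) → VC-HIT  vc=[28, 20, 18]

OUTCOME = MISS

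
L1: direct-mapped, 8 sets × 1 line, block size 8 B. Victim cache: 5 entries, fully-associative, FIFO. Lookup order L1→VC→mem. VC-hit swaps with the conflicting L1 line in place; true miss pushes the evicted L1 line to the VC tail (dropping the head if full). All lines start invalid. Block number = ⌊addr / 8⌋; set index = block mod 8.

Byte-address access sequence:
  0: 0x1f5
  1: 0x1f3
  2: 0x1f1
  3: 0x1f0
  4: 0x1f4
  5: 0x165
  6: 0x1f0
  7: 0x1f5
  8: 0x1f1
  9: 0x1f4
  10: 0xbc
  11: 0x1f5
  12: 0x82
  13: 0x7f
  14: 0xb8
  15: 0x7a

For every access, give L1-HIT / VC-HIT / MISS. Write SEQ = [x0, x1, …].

  [0] addr=0x1f5 blk=62 s=6: MISS | VC []
  [1] addr=0x1f3 blk=62 s=6: L1-HIT | VC []
  [2] addr=0x1f1 blk=62 s=6: L1-HIT | VC []
  [3] addr=0x1f0 blk=62 s=6: L1-HIT | VC []
  [4] addr=0x1f4 blk=62 s=6: L1-HIT | VC []
  [5] addr=0x165 blk=44 s=4: MISS | VC []
  [6] addr=0x1f0 blk=62 s=6: L1-HIT | VC []
  [7] addr=0x1f5 blk=62 s=6: L1-HIT | VC []
  [8] addr=0x1f1 blk=62 s=6: L1-HIT | VC []
  [9] addr=0x1f4 blk=62 s=6: L1-HIT | VC []
  [10] addr=0xbc blk=23 s=7: MISS | VC []
  [11] addr=0x1f5 blk=62 s=6: L1-HIT | VC []
  [12] addr=0x82 blk=16 s=0: MISS | VC []
  [13] addr=0x7f blk=15 s=7: MISS | VC [23]
  [14] addr=0xb8 blk=23 s=7: VC-HIT | VC [15]
  [15] addr=0x7a blk=15 s=7: VC-HIT | VC [23]

SEQ = [MISS, L1-HIT, L1-HIT, L1-HIT, L1-HIT, MISS, L1-HIT, L1-HIT, L1-HIT, L1-HIT, MISS, L1-HIT, MISS, MISS, VC-HIT, VC-HIT]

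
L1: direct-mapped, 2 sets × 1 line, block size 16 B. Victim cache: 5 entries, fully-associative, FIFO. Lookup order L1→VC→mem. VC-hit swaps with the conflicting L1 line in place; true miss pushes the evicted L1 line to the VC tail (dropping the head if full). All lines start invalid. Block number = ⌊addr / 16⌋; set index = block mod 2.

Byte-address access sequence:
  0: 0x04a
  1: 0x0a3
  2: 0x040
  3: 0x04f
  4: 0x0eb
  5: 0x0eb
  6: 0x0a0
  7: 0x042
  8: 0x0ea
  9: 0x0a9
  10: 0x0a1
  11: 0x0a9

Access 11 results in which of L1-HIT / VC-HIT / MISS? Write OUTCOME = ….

  [0] addr=0x4a blk=4 s=0: MISS | VC []
  [1] addr=0xa3 blk=10 s=0: MISS | VC [4]
  [2] addr=0x40 blk=4 s=0: VC-HIT | VC [10]
  [3] addr=0x4f blk=4 s=0: L1-HIT | VC [10]
  [4] addr=0xeb blk=14 s=0: MISS | VC [10, 4]
  [5] addr=0xeb blk=14 s=0: L1-HIT | VC [10, 4]
  [6] addr=0xa0 blk=10 s=0: VC-HIT | VC [14, 4]
  [7] addr=0x42 blk=4 s=0: VC-HIT | VC [14, 10]
  [8] addr=0xea blk=14 s=0: VC-HIT | VC [4, 10]
  [9] addr=0xa9 blk=10 s=0: VC-HIT | VC [4, 14]
  [10] addr=0xa1 blk=10 s=0: L1-HIT | VC [4, 14]
  [11] addr=0xa9 blk=10 s=0: L1-HIT | VC [4, 14]

OUTCOME = L1-HIT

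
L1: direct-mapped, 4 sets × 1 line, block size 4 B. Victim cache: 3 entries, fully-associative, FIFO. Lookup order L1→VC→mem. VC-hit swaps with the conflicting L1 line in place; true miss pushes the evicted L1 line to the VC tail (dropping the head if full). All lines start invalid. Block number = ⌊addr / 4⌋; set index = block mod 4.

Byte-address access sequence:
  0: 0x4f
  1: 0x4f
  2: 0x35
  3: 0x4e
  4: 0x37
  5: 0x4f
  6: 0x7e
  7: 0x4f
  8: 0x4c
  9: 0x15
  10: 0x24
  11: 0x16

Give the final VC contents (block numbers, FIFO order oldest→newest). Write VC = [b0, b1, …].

#0 0x4f→b19/s3 MISS; vc=[]
#1 0x4f→b19/s3 L1-HIT; vc=[]
#2 0x35→b13/s1 MISS; vc=[]
#3 0x4e→b19/s3 L1-HIT; vc=[]
#4 0x37→b13/s1 L1-HIT; vc=[]
#5 0x4f→b19/s3 L1-HIT; vc=[]
#6 0x7e→b31/s3 MISS; vc=[19]
#7 0x4f→b19/s3 VC-HIT; vc=[31]
#8 0x4c→b19/s3 L1-HIT; vc=[31]
#9 0x15→b5/s1 MISS; vc=[31,13]
#10 0x24→b9/s1 MISS; vc=[31,13,5]
#11 0x16→b5/s1 VC-HIT; vc=[31,13,9]

VC = [31, 13, 9]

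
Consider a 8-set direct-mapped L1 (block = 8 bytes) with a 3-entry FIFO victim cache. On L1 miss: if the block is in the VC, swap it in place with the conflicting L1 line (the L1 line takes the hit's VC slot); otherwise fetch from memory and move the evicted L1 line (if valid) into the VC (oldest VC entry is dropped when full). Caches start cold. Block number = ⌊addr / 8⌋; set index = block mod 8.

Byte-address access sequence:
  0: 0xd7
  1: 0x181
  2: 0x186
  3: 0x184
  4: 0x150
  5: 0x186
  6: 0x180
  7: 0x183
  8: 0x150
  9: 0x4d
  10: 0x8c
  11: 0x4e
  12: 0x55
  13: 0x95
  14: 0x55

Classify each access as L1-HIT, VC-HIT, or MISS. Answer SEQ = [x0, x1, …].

SEQ = [MISS, MISS, L1-HIT, L1-HIT, MISS, L1-HIT, L1-HIT, L1-HIT, L1-HIT, MISS, MISS, VC-HIT, MISS, MISS, VC-HIT]

#0 0xd7→b26/s2 MISS; vc=[]
#1 0x181→b48/s0 MISS; vc=[]
#2 0x186→b48/s0 L1-HIT; vc=[]
#3 0x184→b48/s0 L1-HIT; vc=[]
#4 0x150→b42/s2 MISS; vc=[26]
#5 0x186→b48/s0 L1-HIT; vc=[26]
#6 0x180→b48/s0 L1-HIT; vc=[26]
#7 0x183→b48/s0 L1-HIT; vc=[26]
#8 0x150→b42/s2 L1-HIT; vc=[26]
#9 0x4d→b9/s1 MISS; vc=[26]
#10 0x8c→b17/s1 MISS; vc=[26,9]
#11 0x4e→b9/s1 VC-HIT; vc=[26,17]
#12 0x55→b10/s2 MISS; vc=[26,17,42]
#13 0x95→b18/s2 MISS; vc=[17,42,10]
#14 0x55→b10/s2 VC-HIT; vc=[17,42,18]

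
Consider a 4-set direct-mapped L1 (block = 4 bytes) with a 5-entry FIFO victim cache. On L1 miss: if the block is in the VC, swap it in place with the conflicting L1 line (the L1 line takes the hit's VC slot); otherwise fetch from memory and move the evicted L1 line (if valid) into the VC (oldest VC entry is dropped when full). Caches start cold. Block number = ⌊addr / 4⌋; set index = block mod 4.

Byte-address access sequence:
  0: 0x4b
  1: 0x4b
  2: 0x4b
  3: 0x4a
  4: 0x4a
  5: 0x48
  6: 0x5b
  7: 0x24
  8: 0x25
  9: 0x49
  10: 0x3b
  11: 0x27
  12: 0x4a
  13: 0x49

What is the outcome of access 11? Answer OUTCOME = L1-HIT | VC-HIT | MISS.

  [0] addr=0x4b blk=18 s=2: MISS | VC []
  [1] addr=0x4b blk=18 s=2: L1-HIT | VC []
  [2] addr=0x4b blk=18 s=2: L1-HIT | VC []
  [3] addr=0x4a blk=18 s=2: L1-HIT | VC []
  [4] addr=0x4a blk=18 s=2: L1-HIT | VC []
  [5] addr=0x48 blk=18 s=2: L1-HIT | VC []
  [6] addr=0x5b blk=22 s=2: MISS | VC [18]
  [7] addr=0x24 blk=9 s=1: MISS | VC [18]
  [8] addr=0x25 blk=9 s=1: L1-HIT | VC [18]
  [9] addr=0x49 blk=18 s=2: VC-HIT | VC [22]
  [10] addr=0x3b blk=14 s=2: MISS | VC [22, 18]
  [11] addr=0x27 blk=9 s=1: L1-HIT | VC [22, 18]
  [12] addr=0x4a blk=18 s=2: VC-HIT | VC [22, 14]
  [13] addr=0x49 blk=18 s=2: L1-HIT | VC [22, 14]

OUTCOME = L1-HIT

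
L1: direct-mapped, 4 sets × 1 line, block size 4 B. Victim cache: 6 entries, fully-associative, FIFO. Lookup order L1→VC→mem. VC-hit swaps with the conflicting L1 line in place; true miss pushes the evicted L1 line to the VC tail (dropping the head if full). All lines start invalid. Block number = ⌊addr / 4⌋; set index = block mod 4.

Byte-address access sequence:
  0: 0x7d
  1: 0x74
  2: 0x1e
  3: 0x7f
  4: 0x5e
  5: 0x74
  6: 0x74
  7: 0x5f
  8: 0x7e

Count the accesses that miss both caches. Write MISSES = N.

MISSES = 4

  [0] addr=0x7d blk=31 s=3: MISS | VC []
  [1] addr=0x74 blk=29 s=1: MISS | VC []
  [2] addr=0x1e blk=7 s=3: MISS | VC [31]
  [3] addr=0x7f blk=31 s=3: VC-HIT | VC [7]
  [4] addr=0x5e blk=23 s=3: MISS | VC [7, 31]
  [5] addr=0x74 blk=29 s=1: L1-HIT | VC [7, 31]
  [6] addr=0x74 blk=29 s=1: L1-HIT | VC [7, 31]
  [7] addr=0x5f blk=23 s=3: L1-HIT | VC [7, 31]
  [8] addr=0x7e blk=31 s=3: VC-HIT | VC [7, 23]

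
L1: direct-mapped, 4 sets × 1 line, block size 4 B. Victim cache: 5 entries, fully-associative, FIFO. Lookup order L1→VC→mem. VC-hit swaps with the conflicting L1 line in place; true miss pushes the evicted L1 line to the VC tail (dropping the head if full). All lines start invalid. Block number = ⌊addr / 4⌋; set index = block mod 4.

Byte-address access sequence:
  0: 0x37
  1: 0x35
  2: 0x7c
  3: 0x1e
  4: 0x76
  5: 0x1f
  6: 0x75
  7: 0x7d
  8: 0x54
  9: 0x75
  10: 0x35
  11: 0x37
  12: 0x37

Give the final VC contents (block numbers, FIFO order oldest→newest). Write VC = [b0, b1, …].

VC = [7, 29, 21]

0: 0x37 (blk 13, set 1) → MISS  vc=[]
1: 0x35 (blk 13, set 1) → L1-HIT  vc=[]
2: 0x7c (blk 31, set 3) → MISS  vc=[]
3: 0x1e (blk 7, set 3) → MISS  vc=[31]
4: 0x76 (blk 29, set 1) → MISS  vc=[31, 13]
5: 0x1f (blk 7, set 3) → L1-HIT  vc=[31, 13]
6: 0x75 (blk 29, set 1) → L1-HIT  vc=[31, 13]
7: 0x7d (blk 31, set 3) → VC-HIT  vc=[7, 13]
8: 0x54 (blk 21, set 1) → MISS  vc=[7, 13, 29]
9: 0x75 (blk 29, set 1) → VC-HIT  vc=[7, 13, 21]
10: 0x35 (blk 13, set 1) → VC-HIT  vc=[7, 29, 21]
11: 0x37 (blk 13, set 1) → L1-HIT  vc=[7, 29, 21]
12: 0x37 (blk 13, set 1) → L1-HIT  vc=[7, 29, 21]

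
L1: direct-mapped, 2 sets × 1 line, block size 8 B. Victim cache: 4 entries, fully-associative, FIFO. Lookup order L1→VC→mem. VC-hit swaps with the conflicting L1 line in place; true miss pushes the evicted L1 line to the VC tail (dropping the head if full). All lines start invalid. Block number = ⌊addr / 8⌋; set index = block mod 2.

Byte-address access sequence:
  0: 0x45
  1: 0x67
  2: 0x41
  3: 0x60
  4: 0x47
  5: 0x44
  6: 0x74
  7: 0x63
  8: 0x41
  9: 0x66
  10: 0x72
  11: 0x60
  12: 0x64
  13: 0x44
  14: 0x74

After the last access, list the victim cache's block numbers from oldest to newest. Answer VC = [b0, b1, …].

0: 0x45 (blk 8, set 0) → MISS  vc=[]
1: 0x67 (blk 12, set 0) → MISS  vc=[8]
2: 0x41 (blk 8, set 0) → VC-HIT  vc=[12]
3: 0x60 (blk 12, set 0) → VC-HIT  vc=[8]
4: 0x47 (blk 8, set 0) → VC-HIT  vc=[12]
5: 0x44 (blk 8, set 0) → L1-HIT  vc=[12]
6: 0x74 (blk 14, set 0) → MISS  vc=[12, 8]
7: 0x63 (blk 12, set 0) → VC-HIT  vc=[14, 8]
8: 0x41 (blk 8, set 0) → VC-HIT  vc=[14, 12]
9: 0x66 (blk 12, set 0) → VC-HIT  vc=[14, 8]
10: 0x72 (blk 14, set 0) → VC-HIT  vc=[12, 8]
11: 0x60 (blk 12, set 0) → VC-HIT  vc=[14, 8]
12: 0x64 (blk 12, set 0) → L1-HIT  vc=[14, 8]
13: 0x44 (blk 8, set 0) → VC-HIT  vc=[14, 12]
14: 0x74 (blk 14, set 0) → VC-HIT  vc=[8, 12]

VC = [8, 12]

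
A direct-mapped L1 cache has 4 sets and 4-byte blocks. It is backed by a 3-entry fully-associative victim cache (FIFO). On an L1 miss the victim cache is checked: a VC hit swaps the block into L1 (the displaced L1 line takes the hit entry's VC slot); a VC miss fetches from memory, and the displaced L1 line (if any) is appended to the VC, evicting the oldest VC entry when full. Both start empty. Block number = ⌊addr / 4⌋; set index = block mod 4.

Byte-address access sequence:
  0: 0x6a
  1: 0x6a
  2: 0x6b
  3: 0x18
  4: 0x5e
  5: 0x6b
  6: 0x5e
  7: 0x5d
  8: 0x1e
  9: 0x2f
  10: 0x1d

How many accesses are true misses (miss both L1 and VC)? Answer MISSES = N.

#0 0x6a→b26/s2 MISS; vc=[]
#1 0x6a→b26/s2 L1-HIT; vc=[]
#2 0x6b→b26/s2 L1-HIT; vc=[]
#3 0x18→b6/s2 MISS; vc=[26]
#4 0x5e→b23/s3 MISS; vc=[26]
#5 0x6b→b26/s2 VC-HIT; vc=[6]
#6 0x5e→b23/s3 L1-HIT; vc=[6]
#7 0x5d→b23/s3 L1-HIT; vc=[6]
#8 0x1e→b7/s3 MISS; vc=[6,23]
#9 0x2f→b11/s3 MISS; vc=[6,23,7]
#10 0x1d→b7/s3 VC-HIT; vc=[6,23,11]

MISSES = 5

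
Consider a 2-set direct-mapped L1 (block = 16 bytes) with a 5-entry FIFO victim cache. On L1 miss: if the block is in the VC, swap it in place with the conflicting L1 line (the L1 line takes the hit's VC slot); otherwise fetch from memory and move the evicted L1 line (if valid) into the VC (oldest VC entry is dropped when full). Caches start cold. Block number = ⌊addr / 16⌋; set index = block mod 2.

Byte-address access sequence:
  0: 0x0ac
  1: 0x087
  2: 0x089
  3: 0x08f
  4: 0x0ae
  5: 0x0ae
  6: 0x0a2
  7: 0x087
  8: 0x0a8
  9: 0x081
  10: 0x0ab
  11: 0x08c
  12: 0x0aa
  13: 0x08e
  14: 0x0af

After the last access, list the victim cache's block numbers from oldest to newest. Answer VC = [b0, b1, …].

VC = [8]

  [0] addr=0xac blk=10 s=0: MISS | VC []
  [1] addr=0x87 blk=8 s=0: MISS | VC [10]
  [2] addr=0x89 blk=8 s=0: L1-HIT | VC [10]
  [3] addr=0x8f blk=8 s=0: L1-HIT | VC [10]
  [4] addr=0xae blk=10 s=0: VC-HIT | VC [8]
  [5] addr=0xae blk=10 s=0: L1-HIT | VC [8]
  [6] addr=0xa2 blk=10 s=0: L1-HIT | VC [8]
  [7] addr=0x87 blk=8 s=0: VC-HIT | VC [10]
  [8] addr=0xa8 blk=10 s=0: VC-HIT | VC [8]
  [9] addr=0x81 blk=8 s=0: VC-HIT | VC [10]
  [10] addr=0xab blk=10 s=0: VC-HIT | VC [8]
  [11] addr=0x8c blk=8 s=0: VC-HIT | VC [10]
  [12] addr=0xaa blk=10 s=0: VC-HIT | VC [8]
  [13] addr=0x8e blk=8 s=0: VC-HIT | VC [10]
  [14] addr=0xaf blk=10 s=0: VC-HIT | VC [8]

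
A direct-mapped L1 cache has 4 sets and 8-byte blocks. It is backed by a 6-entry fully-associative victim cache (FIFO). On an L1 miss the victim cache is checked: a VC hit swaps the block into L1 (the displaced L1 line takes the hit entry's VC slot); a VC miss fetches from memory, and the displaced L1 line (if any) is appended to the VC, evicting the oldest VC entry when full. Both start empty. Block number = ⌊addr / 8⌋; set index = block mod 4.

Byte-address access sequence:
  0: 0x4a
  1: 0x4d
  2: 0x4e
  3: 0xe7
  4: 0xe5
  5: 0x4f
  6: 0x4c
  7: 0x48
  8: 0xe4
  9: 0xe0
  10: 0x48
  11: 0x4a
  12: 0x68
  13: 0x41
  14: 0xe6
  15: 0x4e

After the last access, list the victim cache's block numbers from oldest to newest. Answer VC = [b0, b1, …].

#0 0x4a→b9/s1 MISS; vc=[]
#1 0x4d→b9/s1 L1-HIT; vc=[]
#2 0x4e→b9/s1 L1-HIT; vc=[]
#3 0xe7→b28/s0 MISS; vc=[]
#4 0xe5→b28/s0 L1-HIT; vc=[]
#5 0x4f→b9/s1 L1-HIT; vc=[]
#6 0x4c→b9/s1 L1-HIT; vc=[]
#7 0x48→b9/s1 L1-HIT; vc=[]
#8 0xe4→b28/s0 L1-HIT; vc=[]
#9 0xe0→b28/s0 L1-HIT; vc=[]
#10 0x48→b9/s1 L1-HIT; vc=[]
#11 0x4a→b9/s1 L1-HIT; vc=[]
#12 0x68→b13/s1 MISS; vc=[9]
#13 0x41→b8/s0 MISS; vc=[9,28]
#14 0xe6→b28/s0 VC-HIT; vc=[9,8]
#15 0x4e→b9/s1 VC-HIT; vc=[13,8]

VC = [13, 8]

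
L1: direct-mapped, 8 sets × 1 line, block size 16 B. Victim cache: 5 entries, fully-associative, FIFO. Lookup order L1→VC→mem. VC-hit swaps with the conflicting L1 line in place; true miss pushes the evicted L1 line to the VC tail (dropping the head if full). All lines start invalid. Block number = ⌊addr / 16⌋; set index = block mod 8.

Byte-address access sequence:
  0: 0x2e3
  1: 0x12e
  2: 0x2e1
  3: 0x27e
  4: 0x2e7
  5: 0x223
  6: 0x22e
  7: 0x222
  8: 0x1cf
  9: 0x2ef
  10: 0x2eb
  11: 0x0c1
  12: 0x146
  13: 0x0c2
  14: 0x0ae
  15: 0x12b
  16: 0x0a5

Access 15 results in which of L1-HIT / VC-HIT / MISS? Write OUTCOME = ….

0: 0x2e3 (blk 46, set 6) → MISS  vc=[]
1: 0x12e (blk 18, set 2) → MISS  vc=[]
2: 0x2e1 (blk 46, set 6) → L1-HIT  vc=[]
3: 0x27e (blk 39, set 7) → MISS  vc=[]
4: 0x2e7 (blk 46, set 6) → L1-HIT  vc=[]
5: 0x223 (blk 34, set 2) → MISS  vc=[18]
6: 0x22e (blk 34, set 2) → L1-HIT  vc=[18]
7: 0x222 (blk 34, set 2) → L1-HIT  vc=[18]
8: 0x1cf (blk 28, set 4) → MISS  vc=[18]
9: 0x2ef (blk 46, set 6) → L1-HIT  vc=[18]
10: 0x2eb (blk 46, set 6) → L1-HIT  vc=[18]
11: 0xc1 (blk 12, set 4) → MISS  vc=[18, 28]
12: 0x146 (blk 20, set 4) → MISS  vc=[18, 28, 12]
13: 0xc2 (blk 12, set 4) → VC-HIT  vc=[18, 28, 20]
14: 0xae (blk 10, set 2) → MISS  vc=[18, 28, 20, 34]
15: 0x12b (blk 18, set 2) → VC-HIT  vc=[10, 28, 20, 34]
16: 0xa5 (blk 10, set 2) → VC-HIT  vc=[18, 28, 20, 34]

OUTCOME = VC-HIT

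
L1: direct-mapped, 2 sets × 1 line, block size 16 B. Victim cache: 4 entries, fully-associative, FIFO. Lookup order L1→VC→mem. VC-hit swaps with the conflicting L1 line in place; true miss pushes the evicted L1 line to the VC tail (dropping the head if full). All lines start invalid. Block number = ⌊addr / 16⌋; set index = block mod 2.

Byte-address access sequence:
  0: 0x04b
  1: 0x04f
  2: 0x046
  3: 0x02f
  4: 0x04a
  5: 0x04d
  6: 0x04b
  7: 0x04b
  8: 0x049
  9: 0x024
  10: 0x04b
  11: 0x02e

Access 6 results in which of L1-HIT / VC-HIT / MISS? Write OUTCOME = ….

#0 0x4b→b4/s0 MISS; vc=[]
#1 0x4f→b4/s0 L1-HIT; vc=[]
#2 0x46→b4/s0 L1-HIT; vc=[]
#3 0x2f→b2/s0 MISS; vc=[4]
#4 0x4a→b4/s0 VC-HIT; vc=[2]
#5 0x4d→b4/s0 L1-HIT; vc=[2]
#6 0x4b→b4/s0 L1-HIT; vc=[2]
#7 0x4b→b4/s0 L1-HIT; vc=[2]
#8 0x49→b4/s0 L1-HIT; vc=[2]
#9 0x24→b2/s0 VC-HIT; vc=[4]
#10 0x4b→b4/s0 VC-HIT; vc=[2]
#11 0x2e→b2/s0 VC-HIT; vc=[4]

OUTCOME = L1-HIT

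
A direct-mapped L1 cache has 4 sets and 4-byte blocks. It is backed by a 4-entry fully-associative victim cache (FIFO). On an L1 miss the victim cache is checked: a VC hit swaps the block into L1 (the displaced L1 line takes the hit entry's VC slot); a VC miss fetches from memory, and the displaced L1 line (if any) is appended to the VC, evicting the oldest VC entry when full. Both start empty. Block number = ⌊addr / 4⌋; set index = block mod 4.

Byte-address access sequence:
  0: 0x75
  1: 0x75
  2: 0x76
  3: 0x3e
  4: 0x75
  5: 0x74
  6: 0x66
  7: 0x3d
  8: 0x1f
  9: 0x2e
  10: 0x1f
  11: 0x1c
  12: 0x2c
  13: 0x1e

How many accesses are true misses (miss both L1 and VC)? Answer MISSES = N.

MISSES = 5

#0 0x75→b29/s1 MISS; vc=[]
#1 0x75→b29/s1 L1-HIT; vc=[]
#2 0x76→b29/s1 L1-HIT; vc=[]
#3 0x3e→b15/s3 MISS; vc=[]
#4 0x75→b29/s1 L1-HIT; vc=[]
#5 0x74→b29/s1 L1-HIT; vc=[]
#6 0x66→b25/s1 MISS; vc=[29]
#7 0x3d→b15/s3 L1-HIT; vc=[29]
#8 0x1f→b7/s3 MISS; vc=[29,15]
#9 0x2e→b11/s3 MISS; vc=[29,15,7]
#10 0x1f→b7/s3 VC-HIT; vc=[29,15,11]
#11 0x1c→b7/s3 L1-HIT; vc=[29,15,11]
#12 0x2c→b11/s3 VC-HIT; vc=[29,15,7]
#13 0x1e→b7/s3 VC-HIT; vc=[29,15,11]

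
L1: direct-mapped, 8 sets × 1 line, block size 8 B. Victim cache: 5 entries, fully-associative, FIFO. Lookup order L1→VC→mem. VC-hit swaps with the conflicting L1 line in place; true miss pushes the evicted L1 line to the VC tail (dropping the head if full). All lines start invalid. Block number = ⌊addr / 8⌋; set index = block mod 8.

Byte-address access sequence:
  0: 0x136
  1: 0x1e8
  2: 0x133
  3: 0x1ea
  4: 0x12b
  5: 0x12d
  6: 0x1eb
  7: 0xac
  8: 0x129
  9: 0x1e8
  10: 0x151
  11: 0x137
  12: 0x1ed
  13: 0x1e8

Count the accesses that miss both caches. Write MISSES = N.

#0 0x136→b38/s6 MISS; vc=[]
#1 0x1e8→b61/s5 MISS; vc=[]
#2 0x133→b38/s6 L1-HIT; vc=[]
#3 0x1ea→b61/s5 L1-HIT; vc=[]
#4 0x12b→b37/s5 MISS; vc=[61]
#5 0x12d→b37/s5 L1-HIT; vc=[61]
#6 0x1eb→b61/s5 VC-HIT; vc=[37]
#7 0xac→b21/s5 MISS; vc=[37,61]
#8 0x129→b37/s5 VC-HIT; vc=[21,61]
#9 0x1e8→b61/s5 VC-HIT; vc=[21,37]
#10 0x151→b42/s2 MISS; vc=[21,37]
#11 0x137→b38/s6 L1-HIT; vc=[21,37]
#12 0x1ed→b61/s5 L1-HIT; vc=[21,37]
#13 0x1e8→b61/s5 L1-HIT; vc=[21,37]

MISSES = 5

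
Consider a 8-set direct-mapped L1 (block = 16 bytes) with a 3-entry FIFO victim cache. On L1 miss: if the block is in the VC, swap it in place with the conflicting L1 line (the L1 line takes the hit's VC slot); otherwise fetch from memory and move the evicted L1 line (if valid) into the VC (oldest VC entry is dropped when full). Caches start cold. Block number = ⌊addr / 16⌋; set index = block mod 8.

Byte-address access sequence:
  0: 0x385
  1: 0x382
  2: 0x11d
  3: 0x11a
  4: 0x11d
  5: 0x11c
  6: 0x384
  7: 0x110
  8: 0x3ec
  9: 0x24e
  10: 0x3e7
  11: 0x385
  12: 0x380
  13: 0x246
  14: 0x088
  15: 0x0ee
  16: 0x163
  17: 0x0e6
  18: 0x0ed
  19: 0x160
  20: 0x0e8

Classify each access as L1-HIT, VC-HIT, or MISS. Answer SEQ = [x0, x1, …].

SEQ = [MISS, L1-HIT, MISS, L1-HIT, L1-HIT, L1-HIT, L1-HIT, L1-HIT, MISS, MISS, L1-HIT, L1-HIT, L1-HIT, L1-HIT, MISS, MISS, MISS, VC-HIT, L1-HIT, VC-HIT, VC-HIT]

#0 0x385→b56/s0 MISS; vc=[]
#1 0x382→b56/s0 L1-HIT; vc=[]
#2 0x11d→b17/s1 MISS; vc=[]
#3 0x11a→b17/s1 L1-HIT; vc=[]
#4 0x11d→b17/s1 L1-HIT; vc=[]
#5 0x11c→b17/s1 L1-HIT; vc=[]
#6 0x384→b56/s0 L1-HIT; vc=[]
#7 0x110→b17/s1 L1-HIT; vc=[]
#8 0x3ec→b62/s6 MISS; vc=[]
#9 0x24e→b36/s4 MISS; vc=[]
#10 0x3e7→b62/s6 L1-HIT; vc=[]
#11 0x385→b56/s0 L1-HIT; vc=[]
#12 0x380→b56/s0 L1-HIT; vc=[]
#13 0x246→b36/s4 L1-HIT; vc=[]
#14 0x88→b8/s0 MISS; vc=[56]
#15 0xee→b14/s6 MISS; vc=[56,62]
#16 0x163→b22/s6 MISS; vc=[56,62,14]
#17 0xe6→b14/s6 VC-HIT; vc=[56,62,22]
#18 0xed→b14/s6 L1-HIT; vc=[56,62,22]
#19 0x160→b22/s6 VC-HIT; vc=[56,62,14]
#20 0xe8→b14/s6 VC-HIT; vc=[56,62,22]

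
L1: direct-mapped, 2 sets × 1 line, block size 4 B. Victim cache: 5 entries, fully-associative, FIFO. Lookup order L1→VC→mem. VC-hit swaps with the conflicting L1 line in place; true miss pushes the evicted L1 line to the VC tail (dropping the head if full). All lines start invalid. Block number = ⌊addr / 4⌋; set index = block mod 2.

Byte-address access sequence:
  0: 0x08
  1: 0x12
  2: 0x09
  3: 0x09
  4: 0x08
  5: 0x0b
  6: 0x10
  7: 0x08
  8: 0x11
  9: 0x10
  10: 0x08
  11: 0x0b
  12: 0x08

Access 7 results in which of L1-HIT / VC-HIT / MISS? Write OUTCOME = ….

#0 0x8→b2/s0 MISS; vc=[]
#1 0x12→b4/s0 MISS; vc=[2]
#2 0x9→b2/s0 VC-HIT; vc=[4]
#3 0x9→b2/s0 L1-HIT; vc=[4]
#4 0x8→b2/s0 L1-HIT; vc=[4]
#5 0xb→b2/s0 L1-HIT; vc=[4]
#6 0x10→b4/s0 VC-HIT; vc=[2]
#7 0x8→b2/s0 VC-HIT; vc=[4]
#8 0x11→b4/s0 VC-HIT; vc=[2]
#9 0x10→b4/s0 L1-HIT; vc=[2]
#10 0x8→b2/s0 VC-HIT; vc=[4]
#11 0xb→b2/s0 L1-HIT; vc=[4]
#12 0x8→b2/s0 L1-HIT; vc=[4]

OUTCOME = VC-HIT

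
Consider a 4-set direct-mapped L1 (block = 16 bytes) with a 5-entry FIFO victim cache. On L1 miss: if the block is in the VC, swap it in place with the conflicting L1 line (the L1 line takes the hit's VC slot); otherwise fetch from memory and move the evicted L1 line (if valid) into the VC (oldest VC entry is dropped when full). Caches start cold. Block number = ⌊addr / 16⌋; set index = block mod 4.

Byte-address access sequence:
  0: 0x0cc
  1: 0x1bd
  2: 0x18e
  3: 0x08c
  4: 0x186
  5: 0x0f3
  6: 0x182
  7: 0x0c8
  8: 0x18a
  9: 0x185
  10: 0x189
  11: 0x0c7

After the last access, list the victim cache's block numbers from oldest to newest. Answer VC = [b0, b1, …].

  [0] addr=0xcc blk=12 s=0: MISS | VC []
  [1] addr=0x1bd blk=27 s=3: MISS | VC []
  [2] addr=0x18e blk=24 s=0: MISS | VC [12]
  [3] addr=0x8c blk=8 s=0: MISS | VC [12, 24]
  [4] addr=0x186 blk=24 s=0: VC-HIT | VC [12, 8]
  [5] addr=0xf3 blk=15 s=3: MISS | VC [12, 8, 27]
  [6] addr=0x182 blk=24 s=0: L1-HIT | VC [12, 8, 27]
  [7] addr=0xc8 blk=12 s=0: VC-HIT | VC [24, 8, 27]
  [8] addr=0x18a blk=24 s=0: VC-HIT | VC [12, 8, 27]
  [9] addr=0x185 blk=24 s=0: L1-HIT | VC [12, 8, 27]
  [10] addr=0x189 blk=24 s=0: L1-HIT | VC [12, 8, 27]
  [11] addr=0xc7 blk=12 s=0: VC-HIT | VC [24, 8, 27]

VC = [24, 8, 27]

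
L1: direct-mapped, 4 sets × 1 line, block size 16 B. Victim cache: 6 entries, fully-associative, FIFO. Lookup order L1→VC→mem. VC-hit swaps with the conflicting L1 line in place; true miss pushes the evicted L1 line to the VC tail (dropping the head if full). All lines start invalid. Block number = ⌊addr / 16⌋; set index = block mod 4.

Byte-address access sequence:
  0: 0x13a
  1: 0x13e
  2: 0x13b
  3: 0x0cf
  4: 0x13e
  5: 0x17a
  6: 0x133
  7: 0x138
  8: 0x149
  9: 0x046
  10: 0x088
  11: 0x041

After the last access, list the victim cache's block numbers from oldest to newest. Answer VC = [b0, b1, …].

  [0] addr=0x13a blk=19 s=3: MISS | VC []
  [1] addr=0x13e blk=19 s=3: L1-HIT | VC []
  [2] addr=0x13b blk=19 s=3: L1-HIT | VC []
  [3] addr=0xcf blk=12 s=0: MISS | VC []
  [4] addr=0x13e blk=19 s=3: L1-HIT | VC []
  [5] addr=0x17a blk=23 s=3: MISS | VC [19]
  [6] addr=0x133 blk=19 s=3: VC-HIT | VC [23]
  [7] addr=0x138 blk=19 s=3: L1-HIT | VC [23]
  [8] addr=0x149 blk=20 s=0: MISS | VC [23, 12]
  [9] addr=0x46 blk=4 s=0: MISS | VC [23, 12, 20]
  [10] addr=0x88 blk=8 s=0: MISS | VC [23, 12, 20, 4]
  [11] addr=0x41 blk=4 s=0: VC-HIT | VC [23, 12, 20, 8]

VC = [23, 12, 20, 8]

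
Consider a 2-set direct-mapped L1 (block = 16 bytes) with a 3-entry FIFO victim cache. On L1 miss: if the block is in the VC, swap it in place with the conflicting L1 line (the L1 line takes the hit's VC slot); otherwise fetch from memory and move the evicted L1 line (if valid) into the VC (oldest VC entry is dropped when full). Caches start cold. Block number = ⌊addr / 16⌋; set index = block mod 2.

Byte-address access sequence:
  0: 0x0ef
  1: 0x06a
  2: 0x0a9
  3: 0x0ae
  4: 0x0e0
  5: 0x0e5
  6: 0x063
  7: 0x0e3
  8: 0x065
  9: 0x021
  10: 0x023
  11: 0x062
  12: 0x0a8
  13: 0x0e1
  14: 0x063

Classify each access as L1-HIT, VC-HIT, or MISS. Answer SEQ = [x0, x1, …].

SEQ = [MISS, MISS, MISS, L1-HIT, VC-HIT, L1-HIT, VC-HIT, VC-HIT, VC-HIT, MISS, L1-HIT, VC-HIT, VC-HIT, VC-HIT, VC-HIT]

  [0] addr=0xef blk=14 s=0: MISS | VC []
  [1] addr=0x6a blk=6 s=0: MISS | VC [14]
  [2] addr=0xa9 blk=10 s=0: MISS | VC [14, 6]
  [3] addr=0xae blk=10 s=0: L1-HIT | VC [14, 6]
  [4] addr=0xe0 blk=14 s=0: VC-HIT | VC [10, 6]
  [5] addr=0xe5 blk=14 s=0: L1-HIT | VC [10, 6]
  [6] addr=0x63 blk=6 s=0: VC-HIT | VC [10, 14]
  [7] addr=0xe3 blk=14 s=0: VC-HIT | VC [10, 6]
  [8] addr=0x65 blk=6 s=0: VC-HIT | VC [10, 14]
  [9] addr=0x21 blk=2 s=0: MISS | VC [10, 14, 6]
  [10] addr=0x23 blk=2 s=0: L1-HIT | VC [10, 14, 6]
  [11] addr=0x62 blk=6 s=0: VC-HIT | VC [10, 14, 2]
  [12] addr=0xa8 blk=10 s=0: VC-HIT | VC [6, 14, 2]
  [13] addr=0xe1 blk=14 s=0: VC-HIT | VC [6, 10, 2]
  [14] addr=0x63 blk=6 s=0: VC-HIT | VC [14, 10, 2]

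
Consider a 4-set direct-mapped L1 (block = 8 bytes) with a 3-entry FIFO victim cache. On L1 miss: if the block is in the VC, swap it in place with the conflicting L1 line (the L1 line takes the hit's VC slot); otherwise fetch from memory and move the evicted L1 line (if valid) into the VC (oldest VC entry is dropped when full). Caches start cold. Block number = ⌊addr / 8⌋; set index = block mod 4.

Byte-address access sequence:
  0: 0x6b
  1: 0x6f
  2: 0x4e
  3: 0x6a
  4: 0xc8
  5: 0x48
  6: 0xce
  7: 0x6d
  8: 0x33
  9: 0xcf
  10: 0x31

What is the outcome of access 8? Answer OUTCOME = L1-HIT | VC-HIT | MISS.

0: 0x6b (blk 13, set 1) → MISS  vc=[]
1: 0x6f (blk 13, set 1) → L1-HIT  vc=[]
2: 0x4e (blk 9, set 1) → MISS  vc=[13]
3: 0x6a (blk 13, set 1) → VC-HIT  vc=[9]
4: 0xc8 (blk 25, set 1) → MISS  vc=[9, 13]
5: 0x48 (blk 9, set 1) → VC-HIT  vc=[25, 13]
6: 0xce (blk 25, set 1) → VC-HIT  vc=[9, 13]
7: 0x6d (blk 13, set 1) → VC-HIT  vc=[9, 25]
8: 0x33 (blk 6, set 2) → MISS  vc=[9, 25]
9: 0xcf (blk 25, set 1) → VC-HIT  vc=[9, 13]
10: 0x31 (blk 6, set 2) → L1-HIT  vc=[9, 13]

OUTCOME = MISS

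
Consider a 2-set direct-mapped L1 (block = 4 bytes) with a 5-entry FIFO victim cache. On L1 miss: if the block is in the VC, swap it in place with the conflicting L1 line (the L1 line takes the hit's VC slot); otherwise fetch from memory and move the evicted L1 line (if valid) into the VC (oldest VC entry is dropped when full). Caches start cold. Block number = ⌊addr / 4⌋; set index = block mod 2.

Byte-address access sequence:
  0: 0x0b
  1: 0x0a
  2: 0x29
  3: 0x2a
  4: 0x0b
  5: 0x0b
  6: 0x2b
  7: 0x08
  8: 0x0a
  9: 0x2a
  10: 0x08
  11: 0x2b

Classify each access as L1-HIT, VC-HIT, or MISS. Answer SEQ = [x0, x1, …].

  [0] addr=0xb blk=2 s=0: MISS | VC []
  [1] addr=0xa blk=2 s=0: L1-HIT | VC []
  [2] addr=0x29 blk=10 s=0: MISS | VC [2]
  [3] addr=0x2a blk=10 s=0: L1-HIT | VC [2]
  [4] addr=0xb blk=2 s=0: VC-HIT | VC [10]
  [5] addr=0xb blk=2 s=0: L1-HIT | VC [10]
  [6] addr=0x2b blk=10 s=0: VC-HIT | VC [2]
  [7] addr=0x8 blk=2 s=0: VC-HIT | VC [10]
  [8] addr=0xa blk=2 s=0: L1-HIT | VC [10]
  [9] addr=0x2a blk=10 s=0: VC-HIT | VC [2]
  [10] addr=0x8 blk=2 s=0: VC-HIT | VC [10]
  [11] addr=0x2b blk=10 s=0: VC-HIT | VC [2]

SEQ = [MISS, L1-HIT, MISS, L1-HIT, VC-HIT, L1-HIT, VC-HIT, VC-HIT, L1-HIT, VC-HIT, VC-HIT, VC-HIT]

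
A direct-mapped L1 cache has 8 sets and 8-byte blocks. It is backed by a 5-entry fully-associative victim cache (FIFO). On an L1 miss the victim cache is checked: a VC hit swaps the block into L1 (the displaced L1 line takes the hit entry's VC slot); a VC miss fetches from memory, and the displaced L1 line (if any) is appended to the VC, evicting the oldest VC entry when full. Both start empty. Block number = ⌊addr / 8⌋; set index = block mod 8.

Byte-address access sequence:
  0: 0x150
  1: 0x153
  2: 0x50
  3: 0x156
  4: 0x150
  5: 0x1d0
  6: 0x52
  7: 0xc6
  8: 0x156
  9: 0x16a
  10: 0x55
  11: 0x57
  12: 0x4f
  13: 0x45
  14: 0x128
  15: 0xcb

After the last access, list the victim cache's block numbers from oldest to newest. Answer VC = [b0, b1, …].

VC = [58, 42, 24, 45, 9]

#0 0x150→b42/s2 MISS; vc=[]
#1 0x153→b42/s2 L1-HIT; vc=[]
#2 0x50→b10/s2 MISS; vc=[42]
#3 0x156→b42/s2 VC-HIT; vc=[10]
#4 0x150→b42/s2 L1-HIT; vc=[10]
#5 0x1d0→b58/s2 MISS; vc=[10,42]
#6 0x52→b10/s2 VC-HIT; vc=[58,42]
#7 0xc6→b24/s0 MISS; vc=[58,42]
#8 0x156→b42/s2 VC-HIT; vc=[58,10]
#9 0x16a→b45/s5 MISS; vc=[58,10]
#10 0x55→b10/s2 VC-HIT; vc=[58,42]
#11 0x57→b10/s2 L1-HIT; vc=[58,42]
#12 0x4f→b9/s1 MISS; vc=[58,42]
#13 0x45→b8/s0 MISS; vc=[58,42,24]
#14 0x128→b37/s5 MISS; vc=[58,42,24,45]
#15 0xcb→b25/s1 MISS; vc=[58,42,24,45,9]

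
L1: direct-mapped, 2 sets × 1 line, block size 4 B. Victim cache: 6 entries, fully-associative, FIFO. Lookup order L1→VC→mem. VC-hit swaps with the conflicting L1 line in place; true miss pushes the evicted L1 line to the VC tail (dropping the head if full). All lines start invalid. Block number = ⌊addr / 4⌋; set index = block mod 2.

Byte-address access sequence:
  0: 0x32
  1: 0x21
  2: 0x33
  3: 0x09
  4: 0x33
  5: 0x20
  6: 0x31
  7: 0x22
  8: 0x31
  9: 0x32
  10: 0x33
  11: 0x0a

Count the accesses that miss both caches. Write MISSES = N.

  [0] addr=0x32 blk=12 s=0: MISS | VC []
  [1] addr=0x21 blk=8 s=0: MISS | VC [12]
  [2] addr=0x33 blk=12 s=0: VC-HIT | VC [8]
  [3] addr=0x9 blk=2 s=0: MISS | VC [8, 12]
  [4] addr=0x33 blk=12 s=0: VC-HIT | VC [8, 2]
  [5] addr=0x20 blk=8 s=0: VC-HIT | VC [12, 2]
  [6] addr=0x31 blk=12 s=0: VC-HIT | VC [8, 2]
  [7] addr=0x22 blk=8 s=0: VC-HIT | VC [12, 2]
  [8] addr=0x31 blk=12 s=0: VC-HIT | VC [8, 2]
  [9] addr=0x32 blk=12 s=0: L1-HIT | VC [8, 2]
  [10] addr=0x33 blk=12 s=0: L1-HIT | VC [8, 2]
  [11] addr=0xa blk=2 s=0: VC-HIT | VC [8, 12]

MISSES = 3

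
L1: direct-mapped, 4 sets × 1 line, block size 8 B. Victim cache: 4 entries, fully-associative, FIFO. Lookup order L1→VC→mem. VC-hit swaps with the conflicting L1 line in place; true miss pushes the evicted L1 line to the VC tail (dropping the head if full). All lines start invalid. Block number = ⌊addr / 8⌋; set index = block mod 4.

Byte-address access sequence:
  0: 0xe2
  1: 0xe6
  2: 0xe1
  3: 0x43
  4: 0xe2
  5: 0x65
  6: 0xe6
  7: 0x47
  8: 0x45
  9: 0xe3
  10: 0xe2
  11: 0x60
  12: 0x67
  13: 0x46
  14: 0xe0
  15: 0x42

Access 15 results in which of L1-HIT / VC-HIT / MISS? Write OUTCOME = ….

OUTCOME = VC-HIT

0: 0xe2 (blk 28, set 0) → MISS  vc=[]
1: 0xe6 (blk 28, set 0) → L1-HIT  vc=[]
2: 0xe1 (blk 28, set 0) → L1-HIT  vc=[]
3: 0x43 (blk 8, set 0) → MISS  vc=[28]
4: 0xe2 (blk 28, set 0) → VC-HIT  vc=[8]
5: 0x65 (blk 12, set 0) → MISS  vc=[8, 28]
6: 0xe6 (blk 28, set 0) → VC-HIT  vc=[8, 12]
7: 0x47 (blk 8, set 0) → VC-HIT  vc=[28, 12]
8: 0x45 (blk 8, set 0) → L1-HIT  vc=[28, 12]
9: 0xe3 (blk 28, set 0) → VC-HIT  vc=[8, 12]
10: 0xe2 (blk 28, set 0) → L1-HIT  vc=[8, 12]
11: 0x60 (blk 12, set 0) → VC-HIT  vc=[8, 28]
12: 0x67 (blk 12, set 0) → L1-HIT  vc=[8, 28]
13: 0x46 (blk 8, set 0) → VC-HIT  vc=[12, 28]
14: 0xe0 (blk 28, set 0) → VC-HIT  vc=[12, 8]
15: 0x42 (blk 8, set 0) → VC-HIT  vc=[12, 28]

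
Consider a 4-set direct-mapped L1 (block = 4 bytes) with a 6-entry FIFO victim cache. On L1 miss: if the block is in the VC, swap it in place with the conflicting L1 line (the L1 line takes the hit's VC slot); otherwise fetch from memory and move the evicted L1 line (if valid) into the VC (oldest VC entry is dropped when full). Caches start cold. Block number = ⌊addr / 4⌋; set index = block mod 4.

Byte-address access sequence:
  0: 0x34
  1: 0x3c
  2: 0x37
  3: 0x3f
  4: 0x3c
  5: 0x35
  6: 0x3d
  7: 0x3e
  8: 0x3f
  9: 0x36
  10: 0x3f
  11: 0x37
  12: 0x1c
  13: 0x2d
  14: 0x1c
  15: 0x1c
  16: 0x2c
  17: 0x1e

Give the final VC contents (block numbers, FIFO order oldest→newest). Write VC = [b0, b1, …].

VC = [15, 11]

#0 0x34→b13/s1 MISS; vc=[]
#1 0x3c→b15/s3 MISS; vc=[]
#2 0x37→b13/s1 L1-HIT; vc=[]
#3 0x3f→b15/s3 L1-HIT; vc=[]
#4 0x3c→b15/s3 L1-HIT; vc=[]
#5 0x35→b13/s1 L1-HIT; vc=[]
#6 0x3d→b15/s3 L1-HIT; vc=[]
#7 0x3e→b15/s3 L1-HIT; vc=[]
#8 0x3f→b15/s3 L1-HIT; vc=[]
#9 0x36→b13/s1 L1-HIT; vc=[]
#10 0x3f→b15/s3 L1-HIT; vc=[]
#11 0x37→b13/s1 L1-HIT; vc=[]
#12 0x1c→b7/s3 MISS; vc=[15]
#13 0x2d→b11/s3 MISS; vc=[15,7]
#14 0x1c→b7/s3 VC-HIT; vc=[15,11]
#15 0x1c→b7/s3 L1-HIT; vc=[15,11]
#16 0x2c→b11/s3 VC-HIT; vc=[15,7]
#17 0x1e→b7/s3 VC-HIT; vc=[15,11]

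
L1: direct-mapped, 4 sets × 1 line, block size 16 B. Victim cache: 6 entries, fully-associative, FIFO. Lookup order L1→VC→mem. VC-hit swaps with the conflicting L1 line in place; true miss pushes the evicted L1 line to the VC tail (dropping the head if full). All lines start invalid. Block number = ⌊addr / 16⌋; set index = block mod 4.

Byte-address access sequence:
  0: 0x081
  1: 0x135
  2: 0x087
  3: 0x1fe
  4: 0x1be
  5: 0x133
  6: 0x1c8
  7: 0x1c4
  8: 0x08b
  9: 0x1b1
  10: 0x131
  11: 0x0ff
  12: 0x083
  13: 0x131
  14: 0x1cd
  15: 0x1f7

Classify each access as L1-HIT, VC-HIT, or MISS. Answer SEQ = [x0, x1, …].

SEQ = [MISS, MISS, L1-HIT, MISS, MISS, VC-HIT, MISS, L1-HIT, VC-HIT, VC-HIT, VC-HIT, MISS, L1-HIT, VC-HIT, VC-HIT, VC-HIT]

#0 0x81→b8/s0 MISS; vc=[]
#1 0x135→b19/s3 MISS; vc=[]
#2 0x87→b8/s0 L1-HIT; vc=[]
#3 0x1fe→b31/s3 MISS; vc=[19]
#4 0x1be→b27/s3 MISS; vc=[19,31]
#5 0x133→b19/s3 VC-HIT; vc=[27,31]
#6 0x1c8→b28/s0 MISS; vc=[27,31,8]
#7 0x1c4→b28/s0 L1-HIT; vc=[27,31,8]
#8 0x8b→b8/s0 VC-HIT; vc=[27,31,28]
#9 0x1b1→b27/s3 VC-HIT; vc=[19,31,28]
#10 0x131→b19/s3 VC-HIT; vc=[27,31,28]
#11 0xff→b15/s3 MISS; vc=[27,31,28,19]
#12 0x83→b8/s0 L1-HIT; vc=[27,31,28,19]
#13 0x131→b19/s3 VC-HIT; vc=[27,31,28,15]
#14 0x1cd→b28/s0 VC-HIT; vc=[27,31,8,15]
#15 0x1f7→b31/s3 VC-HIT; vc=[27,19,8,15]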